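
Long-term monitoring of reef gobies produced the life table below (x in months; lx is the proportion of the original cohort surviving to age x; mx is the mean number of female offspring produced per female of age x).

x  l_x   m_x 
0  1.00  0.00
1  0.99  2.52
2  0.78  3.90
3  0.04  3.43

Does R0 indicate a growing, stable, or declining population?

R0 = Σ lx·mx = 0 + 2.4948 + 3.042 + 0.1372 = 5.674
R0 > 1, so the population is growing.

growing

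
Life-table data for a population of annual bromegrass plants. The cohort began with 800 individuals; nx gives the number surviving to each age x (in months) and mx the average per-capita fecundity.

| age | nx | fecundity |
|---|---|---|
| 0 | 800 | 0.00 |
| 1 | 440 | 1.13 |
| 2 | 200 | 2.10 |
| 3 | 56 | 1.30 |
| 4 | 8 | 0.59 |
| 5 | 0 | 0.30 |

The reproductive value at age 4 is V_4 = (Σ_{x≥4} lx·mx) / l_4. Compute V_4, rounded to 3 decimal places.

0.590

lx = nx/n0 = nx/800: 1, 0.55, 0.25, 0.07, 0.01, 0
lx·mx for x ≥ 4: 0.0059, 0 → sum = 0.0059
V_4 = 0.0059 / l_4 = 0.0059 / 0.01 = 0.59 → 0.590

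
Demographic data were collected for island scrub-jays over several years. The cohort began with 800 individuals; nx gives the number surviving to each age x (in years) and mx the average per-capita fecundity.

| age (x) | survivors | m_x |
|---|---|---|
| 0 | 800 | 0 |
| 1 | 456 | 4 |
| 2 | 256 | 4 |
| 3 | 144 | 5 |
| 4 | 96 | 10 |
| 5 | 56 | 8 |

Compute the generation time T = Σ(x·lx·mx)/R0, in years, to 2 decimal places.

2.43

lx = nx/n0 = nx/800: 1, 0.57, 0.32, 0.18, 0.12, 0.07
lx·mx: 0, 2.28, 1.28, 0.9, 1.2, 0.56 → R0 = 6.22
x·lx·mx: 0, 2.28, 2.56, 2.7, 4.8, 2.8 → Σ = 15.14
T = 15.14 / 6.22 = 2.434084… → 2.43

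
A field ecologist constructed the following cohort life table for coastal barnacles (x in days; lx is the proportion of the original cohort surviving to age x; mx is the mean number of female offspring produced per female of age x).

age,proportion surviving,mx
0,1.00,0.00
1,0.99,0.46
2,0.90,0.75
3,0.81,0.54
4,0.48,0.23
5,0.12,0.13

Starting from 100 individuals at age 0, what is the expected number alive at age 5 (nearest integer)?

12

Expected survivors = N0 · l_5 = 100 × 0.12 = 12 → 12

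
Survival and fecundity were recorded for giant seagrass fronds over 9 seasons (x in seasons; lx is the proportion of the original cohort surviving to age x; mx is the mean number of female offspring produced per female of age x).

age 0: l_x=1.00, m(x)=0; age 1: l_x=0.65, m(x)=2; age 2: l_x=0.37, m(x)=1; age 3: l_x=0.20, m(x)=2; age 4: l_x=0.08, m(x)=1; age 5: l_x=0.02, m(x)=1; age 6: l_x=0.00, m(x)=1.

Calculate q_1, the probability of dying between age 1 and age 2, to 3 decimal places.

q_1 = (l_1 − l_2) / l_1 = (0.65 − 0.37) / 0.65
     = 0.28 / 0.65 = 0.430769… → 0.431

0.431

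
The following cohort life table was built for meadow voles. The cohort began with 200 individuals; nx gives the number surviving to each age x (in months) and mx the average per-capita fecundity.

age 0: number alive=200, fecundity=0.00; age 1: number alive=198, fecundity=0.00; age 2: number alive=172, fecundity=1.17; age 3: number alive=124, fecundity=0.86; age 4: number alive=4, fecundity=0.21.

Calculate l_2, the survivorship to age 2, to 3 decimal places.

0.860

l_2 = n_2/n_0 = 172/200 = 0.86 → 0.860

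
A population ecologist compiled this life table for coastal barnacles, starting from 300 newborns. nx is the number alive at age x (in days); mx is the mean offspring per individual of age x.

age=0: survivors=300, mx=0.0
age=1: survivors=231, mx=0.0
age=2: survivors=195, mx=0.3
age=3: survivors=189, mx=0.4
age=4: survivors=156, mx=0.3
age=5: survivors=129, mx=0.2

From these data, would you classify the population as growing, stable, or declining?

declining

lx = nx/n0 = nx/300: 1, 0.77, 0.65, 0.63, 0.52, 0.43
R0 = Σ lx·mx = 0 + 0 + 0.195 + 0.252 + 0.156 + 0.086 = 0.689
R0 < 1, so the population is declining.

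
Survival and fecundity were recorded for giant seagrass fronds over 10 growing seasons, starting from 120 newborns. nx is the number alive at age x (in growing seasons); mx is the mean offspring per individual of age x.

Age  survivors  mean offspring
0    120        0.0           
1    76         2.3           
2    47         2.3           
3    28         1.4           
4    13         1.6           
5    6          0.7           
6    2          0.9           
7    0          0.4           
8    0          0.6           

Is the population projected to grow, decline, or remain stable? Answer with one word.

growing

lx = nx/n0 = nx/120: 1, 0.63333…, 0.39167…, 0.23333…, 0.10833…, 0.05, 0.01667…, 0, 0
R0 = Σ lx·mx = 0 + 1.456667… + 0.900833… + 0.326667… + 0.173333… + 0.035 + 0.015… + 0 + 0 = 2.9075…
R0 > 1, so the population is growing.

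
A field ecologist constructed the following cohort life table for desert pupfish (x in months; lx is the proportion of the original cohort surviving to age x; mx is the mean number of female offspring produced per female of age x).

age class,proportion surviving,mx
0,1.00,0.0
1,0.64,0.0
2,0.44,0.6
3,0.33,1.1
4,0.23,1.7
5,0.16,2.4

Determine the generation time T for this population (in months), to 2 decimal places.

lx·mx: 0, 0, 0.264, 0.363, 0.391, 0.384 → R0 = 1.402
x·lx·mx: 0, 0, 0.528, 1.089, 1.564, 1.92 → Σ = 5.101
T = 5.101 / 1.402 = 3.638374… → 3.64

3.64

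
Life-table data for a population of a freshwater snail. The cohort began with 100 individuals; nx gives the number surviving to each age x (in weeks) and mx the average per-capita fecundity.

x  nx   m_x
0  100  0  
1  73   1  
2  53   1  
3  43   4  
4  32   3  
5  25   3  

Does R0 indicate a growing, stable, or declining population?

lx = nx/n0 = nx/100: 1, 0.73, 0.53, 0.43, 0.32, 0.25
R0 = Σ lx·mx = 0 + 0.73 + 0.53 + 1.72 + 0.96 + 0.75 = 4.69
R0 > 1, so the population is growing.

growing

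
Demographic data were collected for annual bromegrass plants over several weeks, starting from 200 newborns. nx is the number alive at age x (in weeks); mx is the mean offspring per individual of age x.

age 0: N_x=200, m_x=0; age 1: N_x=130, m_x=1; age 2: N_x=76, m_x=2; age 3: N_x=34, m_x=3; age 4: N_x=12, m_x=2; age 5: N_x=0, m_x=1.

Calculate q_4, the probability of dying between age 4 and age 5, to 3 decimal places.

lx = nx/n0 = nx/200: 1, 0.65, 0.38, 0.17, 0.06, 0
q_4 = (l_4 − l_5) / l_4 = (0.06 − 0) / 0.06
     = 0.06 / 0.06 = 1 → 1.000

1.000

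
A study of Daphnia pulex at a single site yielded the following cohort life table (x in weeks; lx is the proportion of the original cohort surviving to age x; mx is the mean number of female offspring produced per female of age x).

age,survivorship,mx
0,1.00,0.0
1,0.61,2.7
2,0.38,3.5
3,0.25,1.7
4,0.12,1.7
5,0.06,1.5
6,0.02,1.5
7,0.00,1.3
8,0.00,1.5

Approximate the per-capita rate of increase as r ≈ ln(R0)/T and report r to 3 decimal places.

0.697

R0 = Σ lx·mx = 0 + 1.647 + 1.33 + 0.425 + 0.204 + 0.09 + 0.03 + 0 + 0 = 3.726
Σ x·lx·mx = 7.028; T = 7.028/3.726 = 1.88621…
r ≈ ln(R0)/T = ln(3.726)/1.88621… = 0.69734… → 0.697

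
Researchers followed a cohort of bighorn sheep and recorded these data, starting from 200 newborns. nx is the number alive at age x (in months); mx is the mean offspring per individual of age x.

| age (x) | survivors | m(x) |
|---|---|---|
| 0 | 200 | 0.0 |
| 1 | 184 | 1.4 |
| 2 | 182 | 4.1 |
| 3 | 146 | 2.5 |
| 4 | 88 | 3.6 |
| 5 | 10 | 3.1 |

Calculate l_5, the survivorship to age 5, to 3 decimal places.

0.050

l_5 = n_5/n_0 = 10/200 = 0.05 → 0.050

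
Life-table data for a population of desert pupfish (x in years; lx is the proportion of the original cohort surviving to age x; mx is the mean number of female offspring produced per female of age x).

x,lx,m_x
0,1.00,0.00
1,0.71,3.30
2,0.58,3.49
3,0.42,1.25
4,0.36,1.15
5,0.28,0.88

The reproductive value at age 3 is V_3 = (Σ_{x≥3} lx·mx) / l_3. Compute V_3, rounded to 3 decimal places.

2.822

lx·mx for x ≥ 3: 0.525, 0.414, 0.2464 → sum = 1.1854
V_3 = 1.1854 / l_3 = 1.1854 / 0.42 = 2.822381… → 2.822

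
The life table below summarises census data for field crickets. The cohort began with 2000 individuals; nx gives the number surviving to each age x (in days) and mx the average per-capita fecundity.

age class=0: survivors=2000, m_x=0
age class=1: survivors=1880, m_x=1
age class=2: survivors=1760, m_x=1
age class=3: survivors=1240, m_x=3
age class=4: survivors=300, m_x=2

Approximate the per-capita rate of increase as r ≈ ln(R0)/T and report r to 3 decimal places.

0.580

lx = nx/n0 = nx/2000: 1, 0.94, 0.88, 0.62, 0.15
R0 = Σ lx·mx = 0 + 0.94 + 0.88 + 1.86 + 0.3 = 3.98
Σ x·lx·mx = 9.48; T = 9.48/3.98 = 2.38191…
r ≈ ln(R0)/T = ln(3.98)/2.38191… = 0.57991… → 0.580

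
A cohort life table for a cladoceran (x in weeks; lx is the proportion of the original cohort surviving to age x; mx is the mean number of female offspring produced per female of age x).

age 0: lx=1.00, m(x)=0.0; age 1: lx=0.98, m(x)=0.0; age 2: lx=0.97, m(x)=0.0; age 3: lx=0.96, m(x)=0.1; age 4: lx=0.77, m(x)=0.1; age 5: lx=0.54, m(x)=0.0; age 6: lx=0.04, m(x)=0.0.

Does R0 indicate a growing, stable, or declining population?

declining

R0 = Σ lx·mx = 0 + 0 + 0 + 0.096 + 0.077 + 0 + 0 = 0.173
R0 < 1, so the population is declining.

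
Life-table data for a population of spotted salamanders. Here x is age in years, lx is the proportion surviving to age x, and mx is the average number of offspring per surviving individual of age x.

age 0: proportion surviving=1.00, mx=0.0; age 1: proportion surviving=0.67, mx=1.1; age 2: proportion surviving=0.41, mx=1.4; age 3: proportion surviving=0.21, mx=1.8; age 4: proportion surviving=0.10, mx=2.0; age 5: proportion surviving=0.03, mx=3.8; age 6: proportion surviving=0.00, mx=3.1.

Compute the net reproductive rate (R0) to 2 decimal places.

2.00

lx·mx by age: 0, 0.737, 0.574, 0.378, 0.2, 0.114, 0
R0 = Σ lx·mx = 2.003 → 2.00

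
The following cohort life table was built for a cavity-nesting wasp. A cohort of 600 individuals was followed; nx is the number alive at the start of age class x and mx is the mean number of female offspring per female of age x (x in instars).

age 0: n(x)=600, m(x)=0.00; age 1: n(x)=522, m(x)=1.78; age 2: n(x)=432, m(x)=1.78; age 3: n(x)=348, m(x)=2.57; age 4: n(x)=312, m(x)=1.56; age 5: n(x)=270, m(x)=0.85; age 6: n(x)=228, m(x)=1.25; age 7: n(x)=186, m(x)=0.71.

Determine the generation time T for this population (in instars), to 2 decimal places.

2.92

lx = nx/n0 = nx/600: 1, 0.87, 0.72, 0.58, 0.52, 0.45, 0.38, 0.31
lx·mx: 0, 1.5486, 1.2816, 1.4906, 0.8112, 0.3825, 0.475, 0.2201 → R0 = 6.2096
x·lx·mx: 0, 1.5486, 2.5632, 4.4718, 3.2448, 1.9125, 2.85, 1.5407 → Σ = 18.1316
T = 18.1316 / 6.2096 = 2.91993… → 2.92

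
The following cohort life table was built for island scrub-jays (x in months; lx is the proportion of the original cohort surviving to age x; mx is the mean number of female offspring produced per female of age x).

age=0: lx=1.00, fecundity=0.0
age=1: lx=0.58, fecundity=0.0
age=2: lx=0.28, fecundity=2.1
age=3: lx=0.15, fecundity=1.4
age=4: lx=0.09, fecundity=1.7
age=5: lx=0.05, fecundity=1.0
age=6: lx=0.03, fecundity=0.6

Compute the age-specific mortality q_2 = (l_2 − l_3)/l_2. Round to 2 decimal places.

q_2 = (l_2 − l_3) / l_2 = (0.28 − 0.15) / 0.28
     = 0.13 / 0.28 = 0.464286… → 0.46

0.46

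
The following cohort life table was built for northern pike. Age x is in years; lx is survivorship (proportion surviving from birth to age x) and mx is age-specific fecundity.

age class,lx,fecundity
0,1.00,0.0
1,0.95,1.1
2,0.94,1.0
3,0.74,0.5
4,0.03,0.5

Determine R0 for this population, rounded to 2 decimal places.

lx·mx by age: 0, 1.045, 0.94, 0.37, 0.015
R0 = Σ lx·mx = 2.37 → 2.37

2.37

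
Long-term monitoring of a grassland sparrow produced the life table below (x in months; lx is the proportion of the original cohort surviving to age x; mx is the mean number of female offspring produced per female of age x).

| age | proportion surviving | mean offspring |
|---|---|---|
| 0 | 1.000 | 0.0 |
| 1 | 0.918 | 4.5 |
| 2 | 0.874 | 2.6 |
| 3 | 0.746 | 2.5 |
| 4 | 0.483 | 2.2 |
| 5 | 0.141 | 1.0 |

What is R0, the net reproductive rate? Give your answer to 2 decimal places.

9.47

lx·mx by age: 0, 4.131, 2.2724, 1.865, 1.0626, 0.141
R0 = Σ lx·mx = 9.472 → 9.47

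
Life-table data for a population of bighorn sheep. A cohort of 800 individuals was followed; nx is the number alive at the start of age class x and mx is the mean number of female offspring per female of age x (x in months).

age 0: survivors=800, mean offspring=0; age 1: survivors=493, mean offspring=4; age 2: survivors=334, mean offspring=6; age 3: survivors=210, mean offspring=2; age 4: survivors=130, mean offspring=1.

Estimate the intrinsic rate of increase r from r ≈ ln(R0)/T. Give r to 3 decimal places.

1.011

lx = nx/n0 = nx/800: 1, 0.61625, 0.4175, 0.2625, 0.1625
R0 = Σ lx·mx = 0 + 2.465 + 2.505 + 0.525 + 0.1625 = 5.6575
Σ x·lx·mx = 9.7; T = 9.7/5.6575 = 1.71454…
r ≈ ln(R0)/T = ln(5.6575)/1.71454… = 1.01076… → 1.011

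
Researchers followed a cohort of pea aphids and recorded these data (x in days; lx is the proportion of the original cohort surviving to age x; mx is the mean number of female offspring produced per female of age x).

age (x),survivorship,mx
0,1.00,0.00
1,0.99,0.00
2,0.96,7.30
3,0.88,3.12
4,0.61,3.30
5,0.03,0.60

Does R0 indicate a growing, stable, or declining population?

growing

R0 = Σ lx·mx = 0 + 0 + 7.008 + 2.7456 + 2.013 + 0.018 = 11.7846
R0 > 1, so the population is growing.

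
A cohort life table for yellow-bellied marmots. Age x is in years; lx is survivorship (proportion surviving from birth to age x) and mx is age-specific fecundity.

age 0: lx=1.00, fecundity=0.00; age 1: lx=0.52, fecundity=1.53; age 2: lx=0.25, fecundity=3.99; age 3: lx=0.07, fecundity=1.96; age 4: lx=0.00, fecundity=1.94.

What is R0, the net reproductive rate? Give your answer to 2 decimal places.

1.93

lx·mx by age: 0, 0.7956, 0.9975, 0.1372, 0
R0 = Σ lx·mx = 1.9303 → 1.93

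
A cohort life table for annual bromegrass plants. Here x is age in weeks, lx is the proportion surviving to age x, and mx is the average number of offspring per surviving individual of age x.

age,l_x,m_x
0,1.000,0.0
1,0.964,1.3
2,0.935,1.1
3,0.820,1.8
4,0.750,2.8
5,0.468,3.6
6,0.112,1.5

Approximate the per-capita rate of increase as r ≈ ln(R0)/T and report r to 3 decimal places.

R0 = Σ lx·mx = 0 + 1.2532 + 1.0285 + 1.476 + 2.1 + 1.6848 + 0.168 = 7.7105
Σ x·lx·mx = 25.5702; T = 25.5702/7.7105 = 3.31628…
r ≈ ln(R0)/T = ln(7.7105)/3.31628… = 0.61593… → 0.616

0.616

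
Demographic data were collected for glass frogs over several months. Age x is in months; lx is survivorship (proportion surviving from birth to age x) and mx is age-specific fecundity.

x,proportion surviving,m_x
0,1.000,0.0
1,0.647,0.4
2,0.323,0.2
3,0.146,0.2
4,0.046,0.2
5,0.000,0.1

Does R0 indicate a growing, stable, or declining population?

R0 = Σ lx·mx = 0 + 0.2588 + 0.0646 + 0.0292 + 0.0092 + 0 = 0.3618
R0 < 1, so the population is declining.

declining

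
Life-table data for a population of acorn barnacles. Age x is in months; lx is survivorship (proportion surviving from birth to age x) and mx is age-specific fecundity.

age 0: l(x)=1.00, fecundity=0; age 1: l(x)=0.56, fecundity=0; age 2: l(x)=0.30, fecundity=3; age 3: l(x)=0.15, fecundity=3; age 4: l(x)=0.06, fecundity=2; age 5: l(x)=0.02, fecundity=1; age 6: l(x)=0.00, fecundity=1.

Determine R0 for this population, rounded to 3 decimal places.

lx·mx by age: 0, 0, 0.9, 0.45, 0.12, 0.02, 0
R0 = Σ lx·mx = 1.49 → 1.490

1.490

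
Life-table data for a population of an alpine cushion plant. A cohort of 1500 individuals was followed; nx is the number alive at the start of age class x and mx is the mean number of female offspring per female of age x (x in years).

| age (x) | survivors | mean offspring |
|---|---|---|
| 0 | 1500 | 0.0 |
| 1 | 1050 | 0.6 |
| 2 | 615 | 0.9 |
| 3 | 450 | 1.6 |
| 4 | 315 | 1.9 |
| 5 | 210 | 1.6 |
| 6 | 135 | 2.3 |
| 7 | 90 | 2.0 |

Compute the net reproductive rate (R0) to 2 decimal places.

lx = nx/n0 = nx/1500: 1, 0.7, 0.41, 0.3, 0.21, 0.14, 0.09, 0.06
lx·mx by age: 0, 0.42, 0.369, 0.48, 0.399, 0.224, 0.207, 0.12
R0 = Σ lx·mx = 2.219 → 2.22

2.22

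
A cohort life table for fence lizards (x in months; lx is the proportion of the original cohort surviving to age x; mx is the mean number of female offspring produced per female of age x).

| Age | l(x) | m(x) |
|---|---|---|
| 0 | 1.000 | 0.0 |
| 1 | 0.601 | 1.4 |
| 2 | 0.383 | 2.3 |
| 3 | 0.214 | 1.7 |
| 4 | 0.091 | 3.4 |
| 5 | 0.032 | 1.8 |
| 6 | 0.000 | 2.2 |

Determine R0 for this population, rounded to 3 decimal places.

2.453

lx·mx by age: 0, 0.8414, 0.8809, 0.3638, 0.3094, 0.0576, 0
R0 = Σ lx·mx = 2.4531 → 2.453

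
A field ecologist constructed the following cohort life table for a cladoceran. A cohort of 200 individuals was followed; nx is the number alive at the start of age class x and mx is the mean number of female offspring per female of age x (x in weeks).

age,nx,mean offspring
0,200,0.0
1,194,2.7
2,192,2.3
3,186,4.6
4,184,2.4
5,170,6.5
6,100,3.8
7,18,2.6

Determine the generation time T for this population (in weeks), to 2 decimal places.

lx = nx/n0 = nx/200: 1, 0.97, 0.96, 0.93, 0.92, 0.85, 0.5, 0.09
lx·mx: 0, 2.619, 2.208, 4.278, 2.208, 5.525, 1.9, 0.234 → R0 = 18.972
x·lx·mx: 0, 2.619, 4.416, 12.834, 8.832, 27.625, 11.4, 1.638 → Σ = 69.364
T = 69.364 / 18.972 = 3.656125… → 3.66

3.66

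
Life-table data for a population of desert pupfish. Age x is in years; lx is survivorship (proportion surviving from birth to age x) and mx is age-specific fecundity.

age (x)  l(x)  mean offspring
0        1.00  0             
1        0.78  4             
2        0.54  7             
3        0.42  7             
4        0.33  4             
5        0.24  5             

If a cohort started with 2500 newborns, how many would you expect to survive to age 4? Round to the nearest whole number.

825

Expected survivors = N0 · l_4 = 2500 × 0.33 = 825 → 825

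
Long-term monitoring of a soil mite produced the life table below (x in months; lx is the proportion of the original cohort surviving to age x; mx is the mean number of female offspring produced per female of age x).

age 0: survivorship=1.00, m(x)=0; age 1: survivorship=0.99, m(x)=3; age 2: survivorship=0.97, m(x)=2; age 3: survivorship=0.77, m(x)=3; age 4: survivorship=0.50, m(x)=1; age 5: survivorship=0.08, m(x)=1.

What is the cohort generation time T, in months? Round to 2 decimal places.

2.07

lx·mx: 0, 2.97, 1.94, 2.31, 0.5, 0.08 → R0 = 7.8
x·lx·mx: 0, 2.97, 3.88, 6.93, 2, 0.4 → Σ = 16.18
T = 16.18 / 7.8 = 2.074359… → 2.07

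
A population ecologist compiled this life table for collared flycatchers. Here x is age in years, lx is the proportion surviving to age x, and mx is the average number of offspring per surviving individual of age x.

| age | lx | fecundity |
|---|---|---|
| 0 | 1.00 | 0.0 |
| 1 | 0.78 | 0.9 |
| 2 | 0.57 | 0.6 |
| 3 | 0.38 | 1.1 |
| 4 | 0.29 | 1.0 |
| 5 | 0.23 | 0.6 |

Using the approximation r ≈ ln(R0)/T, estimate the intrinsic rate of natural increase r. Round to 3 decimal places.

R0 = Σ lx·mx = 0 + 0.702 + 0.342 + 0.418 + 0.29 + 0.138 = 1.89
Σ x·lx·mx = 4.49; T = 4.49/1.89 = 2.37566…
r ≈ ln(R0)/T = ln(1.89)/2.37566… = 0.26796… → 0.268

0.268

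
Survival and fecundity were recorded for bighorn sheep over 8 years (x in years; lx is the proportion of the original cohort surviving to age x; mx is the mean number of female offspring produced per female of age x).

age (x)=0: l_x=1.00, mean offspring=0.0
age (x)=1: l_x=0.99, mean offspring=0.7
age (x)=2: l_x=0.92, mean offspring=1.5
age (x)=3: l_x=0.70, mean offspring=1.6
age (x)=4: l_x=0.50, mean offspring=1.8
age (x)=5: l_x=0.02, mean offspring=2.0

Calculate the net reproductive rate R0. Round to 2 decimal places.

4.13

lx·mx by age: 0, 0.693, 1.38, 1.12, 0.9, 0.04
R0 = Σ lx·mx = 4.133 → 4.13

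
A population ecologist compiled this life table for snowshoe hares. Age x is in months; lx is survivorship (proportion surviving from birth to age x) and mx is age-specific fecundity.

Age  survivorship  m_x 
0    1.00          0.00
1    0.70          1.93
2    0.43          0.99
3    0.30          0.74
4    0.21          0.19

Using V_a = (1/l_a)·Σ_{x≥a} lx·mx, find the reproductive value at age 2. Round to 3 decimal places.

lx·mx for x ≥ 2: 0.4257, 0.222, 0.0399 → sum = 0.6876
V_2 = 0.6876 / l_2 = 0.6876 / 0.43 = 1.59907… → 1.599

1.599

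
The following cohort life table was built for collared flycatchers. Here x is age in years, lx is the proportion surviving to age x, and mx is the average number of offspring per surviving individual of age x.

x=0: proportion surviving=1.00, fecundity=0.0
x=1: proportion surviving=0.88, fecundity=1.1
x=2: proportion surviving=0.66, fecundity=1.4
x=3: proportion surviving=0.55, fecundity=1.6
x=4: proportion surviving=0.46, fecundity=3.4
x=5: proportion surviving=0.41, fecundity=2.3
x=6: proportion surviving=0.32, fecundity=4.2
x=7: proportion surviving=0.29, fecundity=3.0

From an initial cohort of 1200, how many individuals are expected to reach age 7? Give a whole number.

348

Expected survivors = N0 · l_7 = 1200 × 0.29 = 348 → 348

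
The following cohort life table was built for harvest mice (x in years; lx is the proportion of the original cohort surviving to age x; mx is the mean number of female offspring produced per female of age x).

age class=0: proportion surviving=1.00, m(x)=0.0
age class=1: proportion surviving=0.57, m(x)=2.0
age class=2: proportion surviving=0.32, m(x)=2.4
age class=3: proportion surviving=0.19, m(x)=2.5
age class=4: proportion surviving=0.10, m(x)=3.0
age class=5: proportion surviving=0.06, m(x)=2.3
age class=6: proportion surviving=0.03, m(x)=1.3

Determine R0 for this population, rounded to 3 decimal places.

2.860

lx·mx by age: 0, 1.14, 0.768, 0.475, 0.3, 0.138, 0.039
R0 = Σ lx·mx = 2.86 → 2.860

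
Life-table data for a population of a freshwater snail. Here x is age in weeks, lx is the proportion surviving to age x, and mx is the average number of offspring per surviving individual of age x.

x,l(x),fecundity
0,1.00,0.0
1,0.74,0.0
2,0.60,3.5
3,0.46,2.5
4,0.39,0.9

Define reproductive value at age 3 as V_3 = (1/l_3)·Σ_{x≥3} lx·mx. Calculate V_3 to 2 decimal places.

lx·mx for x ≥ 3: 1.15, 0.351 → sum = 1.501
V_3 = 1.501 / l_3 = 1.501 / 0.46 = 3.263043… → 3.26

3.26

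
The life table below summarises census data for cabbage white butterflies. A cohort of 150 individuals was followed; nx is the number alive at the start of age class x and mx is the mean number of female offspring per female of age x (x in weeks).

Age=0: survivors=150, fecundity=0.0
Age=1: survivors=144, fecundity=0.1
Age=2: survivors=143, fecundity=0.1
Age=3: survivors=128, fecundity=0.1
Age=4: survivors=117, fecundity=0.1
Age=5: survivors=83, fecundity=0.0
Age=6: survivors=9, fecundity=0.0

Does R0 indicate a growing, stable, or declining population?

lx = nx/n0 = nx/150: 1, 0.96, 0.95333…, 0.85333…, 0.78, 0.55333…, 0.06
R0 = Σ lx·mx = 0 + 0.096 + 0.095333… + 0.085333… + 0.078 + 0 + 0 = 0.354667…
R0 < 1, so the population is declining.

declining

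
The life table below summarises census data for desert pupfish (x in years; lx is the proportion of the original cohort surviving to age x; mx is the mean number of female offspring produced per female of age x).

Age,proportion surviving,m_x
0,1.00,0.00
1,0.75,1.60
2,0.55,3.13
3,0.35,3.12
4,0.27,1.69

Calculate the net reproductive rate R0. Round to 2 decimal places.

lx·mx by age: 0, 1.2, 1.7215, 1.092, 0.4563
R0 = Σ lx·mx = 4.4698 → 4.47

4.47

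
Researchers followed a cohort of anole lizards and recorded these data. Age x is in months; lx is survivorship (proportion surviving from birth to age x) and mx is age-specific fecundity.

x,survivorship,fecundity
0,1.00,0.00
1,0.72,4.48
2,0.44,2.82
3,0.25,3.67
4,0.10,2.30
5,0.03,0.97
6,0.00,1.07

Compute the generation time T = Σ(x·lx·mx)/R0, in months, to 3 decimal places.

lx·mx: 0, 3.2256, 1.2408, 0.9175, 0.23, 0.0291, 0 → R0 = 5.643
x·lx·mx: 0, 3.2256, 2.4816, 2.7525, 0.92, 0.1455, 0 → Σ = 9.5252
T = 9.5252 / 5.643 = 1.687967… → 1.688

1.688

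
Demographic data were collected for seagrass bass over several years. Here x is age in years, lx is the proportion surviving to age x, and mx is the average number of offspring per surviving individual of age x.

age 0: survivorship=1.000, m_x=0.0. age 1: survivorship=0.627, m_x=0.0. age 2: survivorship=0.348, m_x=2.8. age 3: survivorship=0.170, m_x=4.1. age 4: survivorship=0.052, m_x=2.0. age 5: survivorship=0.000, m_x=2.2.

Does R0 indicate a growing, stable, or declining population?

R0 = Σ lx·mx = 0 + 0 + 0.9744 + 0.697 + 0.104 + 0 = 1.7754
R0 > 1, so the population is growing.

growing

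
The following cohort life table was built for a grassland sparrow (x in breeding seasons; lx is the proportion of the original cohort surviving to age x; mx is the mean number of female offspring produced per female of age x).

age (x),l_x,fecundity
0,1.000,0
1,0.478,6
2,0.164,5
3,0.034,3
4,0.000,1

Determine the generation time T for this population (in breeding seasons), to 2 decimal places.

lx·mx: 0, 2.868, 0.82, 0.102, 0 → R0 = 3.79
x·lx·mx: 0, 2.868, 1.64, 0.306, 0 → Σ = 4.814
T = 4.814 / 3.79 = 1.270185… → 1.27

1.27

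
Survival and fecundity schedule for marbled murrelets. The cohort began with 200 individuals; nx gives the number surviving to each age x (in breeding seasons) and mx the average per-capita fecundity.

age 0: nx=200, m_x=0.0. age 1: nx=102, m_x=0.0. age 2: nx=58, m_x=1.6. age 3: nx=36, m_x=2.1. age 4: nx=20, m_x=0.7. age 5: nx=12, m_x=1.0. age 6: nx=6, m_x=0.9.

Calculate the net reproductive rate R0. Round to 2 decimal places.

lx = nx/n0 = nx/200: 1, 0.51, 0.29, 0.18, 0.1, 0.06, 0.03
lx·mx by age: 0, 0, 0.464, 0.378, 0.07, 0.06, 0.027
R0 = Σ lx·mx = 0.999 → 1.00

1.00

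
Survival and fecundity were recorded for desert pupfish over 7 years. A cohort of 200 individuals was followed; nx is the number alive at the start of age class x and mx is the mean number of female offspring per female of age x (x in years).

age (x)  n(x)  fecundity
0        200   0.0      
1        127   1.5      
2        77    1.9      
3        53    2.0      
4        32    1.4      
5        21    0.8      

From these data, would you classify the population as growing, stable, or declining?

lx = nx/n0 = nx/200: 1, 0.635, 0.385, 0.265, 0.16, 0.105
R0 = Σ lx·mx = 0 + 0.9525 + 0.7315 + 0.53 + 0.224 + 0.084 = 2.522
R0 > 1, so the population is growing.

growing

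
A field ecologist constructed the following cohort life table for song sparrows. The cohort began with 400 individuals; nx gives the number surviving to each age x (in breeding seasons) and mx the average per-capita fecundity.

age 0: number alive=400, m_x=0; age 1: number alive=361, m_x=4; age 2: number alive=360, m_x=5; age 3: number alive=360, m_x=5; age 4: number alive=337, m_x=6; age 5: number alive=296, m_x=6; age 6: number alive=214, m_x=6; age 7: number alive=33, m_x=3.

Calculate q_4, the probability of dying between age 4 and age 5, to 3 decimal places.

lx = nx/n0 = nx/400: 1, 0.9025, 0.9, 0.9, 0.8425, 0.74, 0.535, 0.0825
q_4 = (l_4 − l_5) / l_4 = (0.8425 − 0.74) / 0.8425
     = 0.1025 / 0.8425 = 0.121662… → 0.122

0.122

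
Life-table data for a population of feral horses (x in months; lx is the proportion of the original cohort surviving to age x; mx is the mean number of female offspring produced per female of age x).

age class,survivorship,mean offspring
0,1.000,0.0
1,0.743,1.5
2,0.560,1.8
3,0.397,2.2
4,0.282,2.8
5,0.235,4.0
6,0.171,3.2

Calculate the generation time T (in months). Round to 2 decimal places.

lx·mx: 0, 1.1145, 1.008, 0.8734, 0.7896, 0.94, 0.5472 → R0 = 5.2727
x·lx·mx: 0, 1.1145, 2.016, 2.6202, 3.1584, 4.7, 3.2832 → Σ = 16.8923
T = 16.8923 / 5.2727 = 3.203729… → 3.20

3.20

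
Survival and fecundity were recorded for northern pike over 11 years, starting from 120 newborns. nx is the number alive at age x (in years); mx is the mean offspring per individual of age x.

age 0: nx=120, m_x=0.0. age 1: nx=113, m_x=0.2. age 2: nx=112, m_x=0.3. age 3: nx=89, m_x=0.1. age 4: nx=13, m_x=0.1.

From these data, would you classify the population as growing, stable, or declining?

declining

lx = nx/n0 = nx/120: 1, 0.94167…, 0.93333…, 0.74167…, 0.10833…
R0 = Σ lx·mx = 0 + 0.188333… + 0.28… + 0.074167… + 0.010833… = 0.553333…
R0 < 1, so the population is declining.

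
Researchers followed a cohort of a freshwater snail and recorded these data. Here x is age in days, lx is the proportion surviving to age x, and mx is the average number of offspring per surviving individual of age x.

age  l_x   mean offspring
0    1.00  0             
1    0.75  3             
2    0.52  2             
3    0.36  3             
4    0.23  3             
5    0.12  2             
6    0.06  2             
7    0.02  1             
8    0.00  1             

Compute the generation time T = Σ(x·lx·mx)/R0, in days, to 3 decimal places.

2.278

lx·mx: 0, 2.25, 1.04, 1.08, 0.69, 0.24, 0.12, 0.02, 0 → R0 = 5.44
x·lx·mx: 0, 2.25, 2.08, 3.24, 2.76, 1.2, 0.72, 0.14, 0 → Σ = 12.39
T = 12.39 / 5.44 = 2.277574… → 2.278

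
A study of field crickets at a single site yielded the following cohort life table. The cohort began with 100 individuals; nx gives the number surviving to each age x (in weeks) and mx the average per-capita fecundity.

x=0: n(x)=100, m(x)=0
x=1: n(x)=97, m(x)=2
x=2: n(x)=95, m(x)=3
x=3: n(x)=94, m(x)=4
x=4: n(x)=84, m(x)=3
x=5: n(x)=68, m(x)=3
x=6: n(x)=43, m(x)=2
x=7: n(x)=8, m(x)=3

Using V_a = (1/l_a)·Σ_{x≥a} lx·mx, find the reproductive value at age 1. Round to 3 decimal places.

14.649

lx = nx/n0 = nx/100: 1, 0.97, 0.95, 0.94, 0.84, 0.68, 0.43, 0.08
lx·mx for x ≥ 1: 1.94, 2.85, 3.76, 2.52, 2.04, 0.86, 0.24 → sum = 14.21
V_1 = 14.21 / l_1 = 14.21 / 0.97 = 14.649485… → 14.649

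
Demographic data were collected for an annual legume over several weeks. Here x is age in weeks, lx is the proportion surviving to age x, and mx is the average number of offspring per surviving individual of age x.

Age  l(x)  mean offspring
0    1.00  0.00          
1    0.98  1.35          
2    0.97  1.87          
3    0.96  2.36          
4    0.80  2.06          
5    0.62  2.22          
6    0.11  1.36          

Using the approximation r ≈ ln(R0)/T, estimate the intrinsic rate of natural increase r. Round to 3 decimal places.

0.706

R0 = Σ lx·mx = 0 + 1.323 + 1.8139 + 2.2656 + 1.648 + 1.3764 + 0.1496 = 8.5765
Σ x·lx·mx = 26.1192; T = 26.1192/8.5765 = 3.04544…
r ≈ ln(R0)/T = ln(8.5765)/3.04544… = 0.70565… → 0.706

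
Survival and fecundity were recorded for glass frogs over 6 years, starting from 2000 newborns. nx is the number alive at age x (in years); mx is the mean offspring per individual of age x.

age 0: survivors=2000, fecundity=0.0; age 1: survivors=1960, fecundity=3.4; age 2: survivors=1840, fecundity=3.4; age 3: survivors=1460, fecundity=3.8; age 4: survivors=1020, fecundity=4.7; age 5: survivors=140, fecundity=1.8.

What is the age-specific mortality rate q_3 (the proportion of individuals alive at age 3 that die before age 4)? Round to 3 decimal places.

lx = nx/n0 = nx/2000: 1, 0.98, 0.92, 0.73, 0.51, 0.07
q_3 = (l_3 − l_4) / l_3 = (0.73 − 0.51) / 0.73
     = 0.22 / 0.73 = 0.30137… → 0.301

0.301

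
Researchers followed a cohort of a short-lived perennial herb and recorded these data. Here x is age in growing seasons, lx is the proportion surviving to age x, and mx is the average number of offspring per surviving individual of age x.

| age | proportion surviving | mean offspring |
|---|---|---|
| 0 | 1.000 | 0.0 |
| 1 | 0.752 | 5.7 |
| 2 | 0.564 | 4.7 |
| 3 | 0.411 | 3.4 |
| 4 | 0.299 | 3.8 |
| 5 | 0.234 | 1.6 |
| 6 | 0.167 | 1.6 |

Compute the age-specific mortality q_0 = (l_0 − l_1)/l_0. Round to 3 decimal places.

q_0 = (l_0 − l_1) / l_0 = (1 − 0.752) / 1
     = 0.248 / 1 = 0.248 → 0.248

0.248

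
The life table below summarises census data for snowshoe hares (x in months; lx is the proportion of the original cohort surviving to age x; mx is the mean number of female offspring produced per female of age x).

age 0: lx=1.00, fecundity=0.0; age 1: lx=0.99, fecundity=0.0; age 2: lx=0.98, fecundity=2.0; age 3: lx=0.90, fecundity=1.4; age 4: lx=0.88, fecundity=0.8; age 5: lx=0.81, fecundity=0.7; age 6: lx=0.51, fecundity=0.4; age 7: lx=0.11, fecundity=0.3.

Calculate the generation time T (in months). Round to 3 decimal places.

lx·mx: 0, 0, 1.96, 1.26, 0.704, 0.567, 0.204, 0.033 → R0 = 4.728
x·lx·mx: 0, 0, 3.92, 3.78, 2.816, 2.835, 1.224, 0.231 → Σ = 14.806
T = 14.806 / 4.728 = 3.131557… → 3.132

3.132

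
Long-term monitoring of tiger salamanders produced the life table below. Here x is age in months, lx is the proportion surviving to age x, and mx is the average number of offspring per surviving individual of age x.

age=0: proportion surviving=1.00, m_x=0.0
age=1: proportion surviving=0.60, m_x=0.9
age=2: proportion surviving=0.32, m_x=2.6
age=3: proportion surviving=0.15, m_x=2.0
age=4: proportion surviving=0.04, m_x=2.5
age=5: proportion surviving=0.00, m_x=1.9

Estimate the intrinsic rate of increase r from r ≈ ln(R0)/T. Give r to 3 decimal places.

0.289

R0 = Σ lx·mx = 0 + 0.54 + 0.832 + 0.3 + 0.1 + 0 = 1.772
Σ x·lx·mx = 3.504; T = 3.504/1.772 = 1.97743…
r ≈ ln(R0)/T = ln(1.772)/1.97743… = 0.28932… → 0.289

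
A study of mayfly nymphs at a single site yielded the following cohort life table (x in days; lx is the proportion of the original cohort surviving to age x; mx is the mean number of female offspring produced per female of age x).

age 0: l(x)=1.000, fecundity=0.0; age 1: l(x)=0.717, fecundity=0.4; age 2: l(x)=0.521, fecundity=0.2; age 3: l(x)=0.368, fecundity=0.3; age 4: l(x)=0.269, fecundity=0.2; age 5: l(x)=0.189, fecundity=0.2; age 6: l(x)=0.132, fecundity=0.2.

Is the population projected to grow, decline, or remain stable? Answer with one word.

R0 = Σ lx·mx = 0 + 0.2868 + 0.1042 + 0.1104 + 0.0538 + 0.0378 + 0.0264 = 0.6194
R0 < 1, so the population is declining.

declining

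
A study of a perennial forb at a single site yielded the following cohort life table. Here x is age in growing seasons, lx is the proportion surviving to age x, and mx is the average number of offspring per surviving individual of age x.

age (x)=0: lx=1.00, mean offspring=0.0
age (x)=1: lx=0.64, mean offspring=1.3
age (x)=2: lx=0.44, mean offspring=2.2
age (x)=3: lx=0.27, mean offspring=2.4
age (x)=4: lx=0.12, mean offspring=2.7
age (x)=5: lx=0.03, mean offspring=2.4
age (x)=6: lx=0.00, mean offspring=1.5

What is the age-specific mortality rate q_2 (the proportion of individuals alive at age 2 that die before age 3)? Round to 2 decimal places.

q_2 = (l_2 − l_3) / l_2 = (0.44 − 0.27) / 0.44
     = 0.17 / 0.44 = 0.386364… → 0.39

0.39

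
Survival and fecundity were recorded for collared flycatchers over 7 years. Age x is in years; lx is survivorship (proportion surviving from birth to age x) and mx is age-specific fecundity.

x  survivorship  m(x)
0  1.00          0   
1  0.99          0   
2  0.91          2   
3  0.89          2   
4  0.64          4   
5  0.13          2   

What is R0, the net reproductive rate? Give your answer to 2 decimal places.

lx·mx by age: 0, 0, 1.82, 1.78, 2.56, 0.26
R0 = Σ lx·mx = 6.42 → 6.42

6.42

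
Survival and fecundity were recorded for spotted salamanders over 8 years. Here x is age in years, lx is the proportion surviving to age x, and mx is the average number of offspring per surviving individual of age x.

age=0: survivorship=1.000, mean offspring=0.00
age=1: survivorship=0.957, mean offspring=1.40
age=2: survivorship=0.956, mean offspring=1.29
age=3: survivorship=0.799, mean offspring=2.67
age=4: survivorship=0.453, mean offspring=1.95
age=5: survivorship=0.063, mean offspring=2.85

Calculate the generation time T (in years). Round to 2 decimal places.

lx·mx: 0, 1.3398, 1.23324, 2.13333, 0.88335, 0.17955 → R0 = 5.76927
x·lx·mx: 0, 1.3398, 2.46648, 6.39999, 3.5334, 0.89775 → Σ = 14.63742
T = 14.63742 / 5.76927 = 2.537136… → 2.54

2.54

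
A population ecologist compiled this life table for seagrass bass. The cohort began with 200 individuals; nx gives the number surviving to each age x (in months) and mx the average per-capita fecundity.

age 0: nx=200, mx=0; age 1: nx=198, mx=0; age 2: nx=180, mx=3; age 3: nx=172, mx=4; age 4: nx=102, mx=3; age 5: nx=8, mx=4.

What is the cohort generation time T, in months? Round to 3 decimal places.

lx = nx/n0 = nx/200: 1, 0.99, 0.9, 0.86, 0.51, 0.04
lx·mx: 0, 0, 2.7, 3.44, 1.53, 0.16 → R0 = 7.83
x·lx·mx: 0, 0, 5.4, 10.32, 6.12, 0.8 → Σ = 22.64
T = 22.64 / 7.83 = 2.891443… → 2.891

2.891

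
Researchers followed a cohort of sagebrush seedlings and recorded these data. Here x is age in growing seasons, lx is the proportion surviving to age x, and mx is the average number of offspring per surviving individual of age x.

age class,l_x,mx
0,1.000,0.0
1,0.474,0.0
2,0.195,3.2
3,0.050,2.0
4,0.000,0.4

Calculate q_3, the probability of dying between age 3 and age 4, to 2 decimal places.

1.00

q_3 = (l_3 − l_4) / l_3 = (0.05 − 0) / 0.05
     = 0.05 / 0.05 = 1 → 1.00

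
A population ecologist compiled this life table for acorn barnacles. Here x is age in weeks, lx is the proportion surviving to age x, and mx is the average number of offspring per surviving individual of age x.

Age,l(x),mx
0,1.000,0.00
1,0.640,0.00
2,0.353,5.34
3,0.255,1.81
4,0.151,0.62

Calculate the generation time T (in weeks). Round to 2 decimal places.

lx·mx: 0, 0, 1.88502, 0.46155, 0.09362 → R0 = 2.44019
x·lx·mx: 0, 0, 3.77004, 1.38465, 0.37448 → Σ = 5.52917
T = 5.52917 / 2.44019 = 2.265877… → 2.27

2.27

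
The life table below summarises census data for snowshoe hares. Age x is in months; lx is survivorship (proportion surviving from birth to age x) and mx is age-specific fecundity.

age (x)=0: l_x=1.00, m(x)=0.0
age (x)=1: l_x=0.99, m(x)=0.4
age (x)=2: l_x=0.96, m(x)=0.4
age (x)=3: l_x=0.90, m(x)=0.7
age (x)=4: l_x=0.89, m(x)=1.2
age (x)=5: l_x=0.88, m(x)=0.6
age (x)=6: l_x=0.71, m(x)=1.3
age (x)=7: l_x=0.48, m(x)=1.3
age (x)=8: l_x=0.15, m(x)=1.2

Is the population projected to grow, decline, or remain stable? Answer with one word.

R0 = Σ lx·mx = 0 + 0.396 + 0.384 + 0.63 + 1.068 + 0.528 + 0.923 + 0.624 + 0.18 = 4.733
R0 > 1, so the population is growing.

growing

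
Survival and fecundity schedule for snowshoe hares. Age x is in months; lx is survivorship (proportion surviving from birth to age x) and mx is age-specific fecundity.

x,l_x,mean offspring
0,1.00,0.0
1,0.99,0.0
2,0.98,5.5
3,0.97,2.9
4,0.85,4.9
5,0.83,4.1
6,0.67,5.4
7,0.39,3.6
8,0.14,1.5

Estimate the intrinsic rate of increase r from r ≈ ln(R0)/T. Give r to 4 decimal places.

0.7426

R0 = Σ lx·mx = 0 + 0 + 5.39 + 2.813 + 4.165 + 3.403 + 3.618 + 1.404 + 0.21 = 21.003
Σ x·lx·mx = 86.11; T = 86.11/21.003 = 4.09989…
r ≈ ln(R0)/T = ln(21.003)/4.09989… = 0.742621… → 0.7426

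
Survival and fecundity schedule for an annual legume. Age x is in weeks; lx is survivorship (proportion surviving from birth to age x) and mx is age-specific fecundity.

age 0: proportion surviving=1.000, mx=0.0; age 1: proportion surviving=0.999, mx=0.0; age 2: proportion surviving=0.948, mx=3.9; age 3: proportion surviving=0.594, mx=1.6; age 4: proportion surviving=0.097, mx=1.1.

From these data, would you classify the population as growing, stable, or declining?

R0 = Σ lx·mx = 0 + 0 + 3.6972 + 0.9504 + 0.1067 = 4.7543
R0 > 1, so the population is growing.

growing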